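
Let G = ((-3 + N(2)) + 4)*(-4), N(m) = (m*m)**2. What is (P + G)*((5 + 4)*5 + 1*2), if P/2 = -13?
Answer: -4418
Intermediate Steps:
P = -26 (P = 2*(-13) = -26)
N(m) = m**4 (N(m) = (m**2)**2 = m**4)
G = -68 (G = ((-3 + 2**4) + 4)*(-4) = ((-3 + 16) + 4)*(-4) = (13 + 4)*(-4) = 17*(-4) = -68)
(P + G)*((5 + 4)*5 + 1*2) = (-26 - 68)*((5 + 4)*5 + 1*2) = -94*(9*5 + 2) = -94*(45 + 2) = -94*47 = -4418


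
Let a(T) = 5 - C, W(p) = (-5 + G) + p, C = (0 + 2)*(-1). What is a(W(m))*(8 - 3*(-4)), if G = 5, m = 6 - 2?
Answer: 140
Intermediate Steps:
m = 4
C = -2 (C = 2*(-1) = -2)
W(p) = p (W(p) = (-5 + 5) + p = 0 + p = p)
a(T) = 7 (a(T) = 5 - 1*(-2) = 5 + 2 = 7)
a(W(m))*(8 - 3*(-4)) = 7*(8 - 3*(-4)) = 7*(8 + 12) = 7*20 = 140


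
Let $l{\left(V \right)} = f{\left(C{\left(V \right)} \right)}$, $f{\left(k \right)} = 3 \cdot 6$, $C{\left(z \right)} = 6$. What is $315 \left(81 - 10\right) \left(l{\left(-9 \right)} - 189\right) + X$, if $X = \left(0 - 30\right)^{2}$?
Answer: $-3823515$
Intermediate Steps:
$f{\left(k \right)} = 18$
$l{\left(V \right)} = 18$
$X = 900$ ($X = \left(0 - 30\right)^{2} = \left(-30\right)^{2} = 900$)
$315 \left(81 - 10\right) \left(l{\left(-9 \right)} - 189\right) + X = 315 \left(81 - 10\right) \left(18 - 189\right) + 900 = 315 \cdot 71 \left(-171\right) + 900 = 315 \left(-12141\right) + 900 = -3824415 + 900 = -3823515$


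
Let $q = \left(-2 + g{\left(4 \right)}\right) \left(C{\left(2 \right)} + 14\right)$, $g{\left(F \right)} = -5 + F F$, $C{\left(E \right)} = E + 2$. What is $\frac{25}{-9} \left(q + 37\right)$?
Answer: $- \frac{4975}{9} \approx -552.78$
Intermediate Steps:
$C{\left(E \right)} = 2 + E$
$g{\left(F \right)} = -5 + F^{2}$
$q = 162$ ($q = \left(-2 - \left(5 - 4^{2}\right)\right) \left(\left(2 + 2\right) + 14\right) = \left(-2 + \left(-5 + 16\right)\right) \left(4 + 14\right) = \left(-2 + 11\right) 18 = 9 \cdot 18 = 162$)
$\frac{25}{-9} \left(q + 37\right) = \frac{25}{-9} \left(162 + 37\right) = 25 \left(- \frac{1}{9}\right) 199 = \left(- \frac{25}{9}\right) 199 = - \frac{4975}{9}$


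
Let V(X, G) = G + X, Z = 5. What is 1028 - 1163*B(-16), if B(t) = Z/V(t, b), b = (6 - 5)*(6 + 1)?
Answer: 15067/9 ≈ 1674.1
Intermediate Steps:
b = 7 (b = 1*7 = 7)
B(t) = 5/(7 + t)
1028 - 1163*B(-16) = 1028 - 5815/(7 - 16) = 1028 - 5815/(-9) = 1028 - 5815*(-1)/9 = 1028 - 1163*(-5/9) = 1028 + 5815/9 = 15067/9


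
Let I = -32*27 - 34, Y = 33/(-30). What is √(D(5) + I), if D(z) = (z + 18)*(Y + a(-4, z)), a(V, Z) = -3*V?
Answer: I*√64730/10 ≈ 25.442*I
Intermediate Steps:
Y = -11/10 (Y = 33*(-1/30) = -11/10 ≈ -1.1000)
D(z) = 981/5 + 109*z/10 (D(z) = (z + 18)*(-11/10 - 3*(-4)) = (18 + z)*(-11/10 + 12) = (18 + z)*(109/10) = 981/5 + 109*z/10)
I = -898 (I = -864 - 34 = -898)
√(D(5) + I) = √((981/5 + (109/10)*5) - 898) = √((981/5 + 109/2) - 898) = √(2507/10 - 898) = √(-6473/10) = I*√64730/10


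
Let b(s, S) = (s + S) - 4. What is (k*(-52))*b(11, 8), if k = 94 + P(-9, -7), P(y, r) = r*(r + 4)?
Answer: -89700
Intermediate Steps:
b(s, S) = -4 + S + s (b(s, S) = (S + s) - 4 = -4 + S + s)
P(y, r) = r*(4 + r)
k = 115 (k = 94 - 7*(4 - 7) = 94 - 7*(-3) = 94 + 21 = 115)
(k*(-52))*b(11, 8) = (115*(-52))*(-4 + 8 + 11) = -5980*15 = -89700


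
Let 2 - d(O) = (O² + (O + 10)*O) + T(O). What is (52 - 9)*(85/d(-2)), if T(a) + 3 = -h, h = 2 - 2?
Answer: 215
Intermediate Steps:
h = 0
T(a) = -3 (T(a) = -3 - 1*0 = -3 + 0 = -3)
d(O) = 5 - O² - O*(10 + O) (d(O) = 2 - ((O² + (O + 10)*O) - 3) = 2 - ((O² + (10 + O)*O) - 3) = 2 - ((O² + O*(10 + O)) - 3) = 2 - (-3 + O² + O*(10 + O)) = 2 + (3 - O² - O*(10 + O)) = 5 - O² - O*(10 + O))
(52 - 9)*(85/d(-2)) = (52 - 9)*(85/(5 - 10*(-2) - 2*(-2)²)) = 43*(85/(5 + 20 - 2*4)) = 43*(85/(5 + 20 - 8)) = 43*(85/17) = 43*(85*(1/17)) = 43*5 = 215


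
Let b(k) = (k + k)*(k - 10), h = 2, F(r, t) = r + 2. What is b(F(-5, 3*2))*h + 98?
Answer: 254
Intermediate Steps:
F(r, t) = 2 + r
b(k) = 2*k*(-10 + k) (b(k) = (2*k)*(-10 + k) = 2*k*(-10 + k))
b(F(-5, 3*2))*h + 98 = (2*(2 - 5)*(-10 + (2 - 5)))*2 + 98 = (2*(-3)*(-10 - 3))*2 + 98 = (2*(-3)*(-13))*2 + 98 = 78*2 + 98 = 156 + 98 = 254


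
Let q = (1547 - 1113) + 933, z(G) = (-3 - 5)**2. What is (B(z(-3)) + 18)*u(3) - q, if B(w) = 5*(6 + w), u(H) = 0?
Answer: -1367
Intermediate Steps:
z(G) = 64 (z(G) = (-8)**2 = 64)
B(w) = 30 + 5*w
q = 1367 (q = 434 + 933 = 1367)
(B(z(-3)) + 18)*u(3) - q = ((30 + 5*64) + 18)*0 - 1*1367 = ((30 + 320) + 18)*0 - 1367 = (350 + 18)*0 - 1367 = 368*0 - 1367 = 0 - 1367 = -1367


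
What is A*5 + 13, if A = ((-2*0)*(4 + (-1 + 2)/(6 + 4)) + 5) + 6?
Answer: 68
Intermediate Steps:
A = 11 (A = (0*(4 + 1/10) + 5) + 6 = (0*(4 + 1*(⅒)) + 5) + 6 = (0*(4 + ⅒) + 5) + 6 = (0*(41/10) + 5) + 6 = (0 + 5) + 6 = 5 + 6 = 11)
A*5 + 13 = 11*5 + 13 = 55 + 13 = 68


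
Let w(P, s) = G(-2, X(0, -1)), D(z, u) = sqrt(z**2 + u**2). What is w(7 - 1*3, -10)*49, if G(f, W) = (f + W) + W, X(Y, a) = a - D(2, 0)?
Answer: -392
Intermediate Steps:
D(z, u) = sqrt(u**2 + z**2)
X(Y, a) = -2 + a (X(Y, a) = a - sqrt(0**2 + 2**2) = a - sqrt(0 + 4) = a - sqrt(4) = a - 1*2 = a - 2 = -2 + a)
G(f, W) = f + 2*W (G(f, W) = (W + f) + W = f + 2*W)
w(P, s) = -8 (w(P, s) = -2 + 2*(-2 - 1) = -2 + 2*(-3) = -2 - 6 = -8)
w(7 - 1*3, -10)*49 = -8*49 = -392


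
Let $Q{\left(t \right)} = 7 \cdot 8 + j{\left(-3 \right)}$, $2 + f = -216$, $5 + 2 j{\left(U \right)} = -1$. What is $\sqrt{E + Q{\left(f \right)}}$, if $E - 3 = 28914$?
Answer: $\sqrt{28970} \approx 170.21$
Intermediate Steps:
$E = 28917$ ($E = 3 + 28914 = 28917$)
$j{\left(U \right)} = -3$ ($j{\left(U \right)} = - \frac{5}{2} + \frac{1}{2} \left(-1\right) = - \frac{5}{2} - \frac{1}{2} = -3$)
$f = -218$ ($f = -2 - 216 = -218$)
$Q{\left(t \right)} = 53$ ($Q{\left(t \right)} = 7 \cdot 8 - 3 = 56 - 3 = 53$)
$\sqrt{E + Q{\left(f \right)}} = \sqrt{28917 + 53} = \sqrt{28970}$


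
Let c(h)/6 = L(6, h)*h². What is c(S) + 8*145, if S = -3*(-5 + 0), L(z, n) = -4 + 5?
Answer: 2510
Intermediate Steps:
L(z, n) = 1
S = 15 (S = -3*(-5) = 15)
c(h) = 6*h² (c(h) = 6*(1*h²) = 6*h²)
c(S) + 8*145 = 6*15² + 8*145 = 6*225 + 1160 = 1350 + 1160 = 2510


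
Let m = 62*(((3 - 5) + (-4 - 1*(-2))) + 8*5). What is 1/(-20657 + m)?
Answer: -1/18425 ≈ -5.4274e-5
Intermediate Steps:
m = 2232 (m = 62*((-2 + (-4 + 2)) + 40) = 62*((-2 - 2) + 40) = 62*(-4 + 40) = 62*36 = 2232)
1/(-20657 + m) = 1/(-20657 + 2232) = 1/(-18425) = -1/18425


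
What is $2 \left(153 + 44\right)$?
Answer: $394$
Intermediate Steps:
$2 \left(153 + 44\right) = 2 \cdot 197 = 394$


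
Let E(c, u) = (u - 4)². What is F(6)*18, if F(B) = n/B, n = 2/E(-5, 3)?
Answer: 6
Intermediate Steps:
E(c, u) = (-4 + u)²
n = 2 (n = 2/((-4 + 3)²) = 2/((-1)²) = 2/1 = 2*1 = 2)
F(B) = 2/B
F(6)*18 = (2/6)*18 = (2*(⅙))*18 = (⅓)*18 = 6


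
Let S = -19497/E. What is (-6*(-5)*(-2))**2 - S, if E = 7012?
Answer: 25262697/7012 ≈ 3602.8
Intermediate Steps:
S = -19497/7012 ≈ -2.7805
(-6*(-5)*(-2))**2 - S = (-6*(-5)*(-2))**2 - 1*(-19497/7012) = (30*(-2))**2 + 19497/7012 = (-60)**2 + 19497/7012 = 3600 + 19497/7012 = 25262697/7012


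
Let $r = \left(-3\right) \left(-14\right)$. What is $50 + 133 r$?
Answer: $5636$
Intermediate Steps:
$r = 42$
$50 + 133 r = 50 + 133 \cdot 42 = 50 + 5586 = 5636$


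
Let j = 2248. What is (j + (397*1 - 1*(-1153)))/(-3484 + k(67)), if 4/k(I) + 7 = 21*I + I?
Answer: -2785833/2555512 ≈ -1.0901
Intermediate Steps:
k(I) = 4/(-7 + 22*I) (k(I) = 4/(-7 + (21*I + I)) = 4/(-7 + 22*I))
(j + (397*1 - 1*(-1153)))/(-3484 + k(67)) = (2248 + (397*1 - 1*(-1153)))/(-3484 + 4/(-7 + 22*67)) = (2248 + (397 + 1153))/(-3484 + 4/(-7 + 1474)) = (2248 + 1550)/(-3484 + 4/1467) = 3798/(-3484 + 4*(1/1467)) = 3798/(-3484 + 4/1467) = 3798/(-5111024/1467) = 3798*(-1467/5111024) = -2785833/2555512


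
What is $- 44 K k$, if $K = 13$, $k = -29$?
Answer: $16588$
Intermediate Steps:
$- 44 K k = \left(-44\right) 13 \left(-29\right) = \left(-572\right) \left(-29\right) = 16588$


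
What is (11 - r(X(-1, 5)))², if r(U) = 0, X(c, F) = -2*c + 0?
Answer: 121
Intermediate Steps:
X(c, F) = -2*c
(11 - r(X(-1, 5)))² = (11 - 1*0)² = (11 + 0)² = 11² = 121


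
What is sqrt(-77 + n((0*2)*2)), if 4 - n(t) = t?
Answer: I*sqrt(73) ≈ 8.544*I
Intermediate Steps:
n(t) = 4 - t
sqrt(-77 + n((0*2)*2)) = sqrt(-77 + (4 - 0*2*2)) = sqrt(-77 + (4 - 0*2)) = sqrt(-77 + (4 - 1*0)) = sqrt(-77 + (4 + 0)) = sqrt(-77 + 4) = sqrt(-73) = I*sqrt(73)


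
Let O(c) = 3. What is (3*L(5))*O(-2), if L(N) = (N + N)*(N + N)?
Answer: 900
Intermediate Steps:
L(N) = 4*N² (L(N) = (2*N)*(2*N) = 4*N²)
(3*L(5))*O(-2) = (3*(4*5²))*3 = (3*(4*25))*3 = (3*100)*3 = 300*3 = 900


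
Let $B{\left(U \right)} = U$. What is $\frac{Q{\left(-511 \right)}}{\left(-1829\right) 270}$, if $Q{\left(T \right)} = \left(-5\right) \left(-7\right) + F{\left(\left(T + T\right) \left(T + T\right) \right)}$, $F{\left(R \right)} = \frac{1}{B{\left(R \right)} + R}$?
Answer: $- \frac{73113881}{1031595067440} \approx -7.0875 \cdot 10^{-5}$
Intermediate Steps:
$F{\left(R \right)} = \frac{1}{2 R}$ ($F{\left(R \right)} = \frac{1}{R + R} = \frac{1}{2 R}$)
$Q{\left(T \right)} = 35 + \frac{1}{8 T^{2}}$ ($Q{\left(T \right)} = \left(-5\right) \left(-7\right) + \frac{1}{2 \left(T + T\right) \left(T + T\right)} = 35 + \frac{1}{2 \cdot 2 T 2 T} = 35 + \frac{1}{2 \cdot 4 T^{2}} = 35 + \frac{\frac{1}{4} \frac{1}{T^{2}}}{2} = 35 + \frac{1}{8 T^{2}}$)
$\frac{Q{\left(-511 \right)}}{\left(-1829\right) 270} = \frac{35 + \frac{1}{8 \cdot 261121}}{\left(-1829\right) 270} = \frac{35 + \frac{1}{8} \cdot \frac{1}{261121}}{-493830} = \left(35 + \frac{1}{2088968}\right) \left(- \frac{1}{493830}\right) = \frac{73113881}{2088968} \left(- \frac{1}{493830}\right) = - \frac{73113881}{1031595067440}$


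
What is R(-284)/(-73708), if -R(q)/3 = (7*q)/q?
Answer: 21/73708 ≈ 0.00028491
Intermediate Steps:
R(q) = -21 (R(q) = -3*7*q/q = -3*7 = -21)
R(-284)/(-73708) = -21/(-73708) = -21*(-1/73708) = 21/73708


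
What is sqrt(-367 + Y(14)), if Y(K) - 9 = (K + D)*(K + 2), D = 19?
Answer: sqrt(170) ≈ 13.038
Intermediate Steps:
Y(K) = 9 + (2 + K)*(19 + K) (Y(K) = 9 + (K + 19)*(K + 2) = 9 + (19 + K)*(2 + K) = 9 + (2 + K)*(19 + K))
sqrt(-367 + Y(14)) = sqrt(-367 + (47 + 14**2 + 21*14)) = sqrt(-367 + (47 + 196 + 294)) = sqrt(-367 + 537) = sqrt(170)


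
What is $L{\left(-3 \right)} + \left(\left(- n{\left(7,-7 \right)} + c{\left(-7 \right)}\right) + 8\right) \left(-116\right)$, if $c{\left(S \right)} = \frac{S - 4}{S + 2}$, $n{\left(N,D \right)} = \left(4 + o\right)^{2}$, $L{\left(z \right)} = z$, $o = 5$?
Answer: $\frac{41049}{5} \approx 8209.8$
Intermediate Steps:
$n{\left(N,D \right)} = 81$ ($n{\left(N,D \right)} = \left(4 + 5\right)^{2} = 9^{2} = 81$)
$c{\left(S \right)} = \frac{-4 + S}{2 + S}$
$L{\left(-3 \right)} + \left(\left(- n{\left(7,-7 \right)} + c{\left(-7 \right)}\right) + 8\right) \left(-116\right) = -3 + \left(\left(\left(-1\right) 81 + \frac{-4 - 7}{2 - 7}\right) + 8\right) \left(-116\right) = -3 + \left(\left(-81 + \frac{1}{-5} \left(-11\right)\right) + 8\right) \left(-116\right) = -3 + \left(\left(-81 - - \frac{11}{5}\right) + 8\right) \left(-116\right) = -3 + \left(\left(-81 + \frac{11}{5}\right) + 8\right) \left(-116\right) = -3 + \left(- \frac{394}{5} + 8\right) \left(-116\right) = -3 - - \frac{41064}{5} = -3 + \frac{41064}{5} = \frac{41049}{5}$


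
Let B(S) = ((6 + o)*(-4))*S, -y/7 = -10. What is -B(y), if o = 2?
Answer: 2240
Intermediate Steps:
y = 70 (y = -7*(-10) = 70)
B(S) = -32*S (B(S) = ((6 + 2)*(-4))*S = (8*(-4))*S = -32*S)
-B(y) = -(-32)*70 = -1*(-2240) = 2240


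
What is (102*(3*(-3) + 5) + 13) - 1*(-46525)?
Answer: 46130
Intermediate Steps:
(102*(3*(-3) + 5) + 13) - 1*(-46525) = (102*(-9 + 5) + 13) + 46525 = (102*(-4) + 13) + 46525 = (-408 + 13) + 46525 = -395 + 46525 = 46130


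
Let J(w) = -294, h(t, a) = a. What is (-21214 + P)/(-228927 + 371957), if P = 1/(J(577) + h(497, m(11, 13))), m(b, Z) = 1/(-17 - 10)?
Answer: -168417973/1135515170 ≈ -0.14832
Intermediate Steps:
m(b, Z) = -1/27 (m(b, Z) = 1/(-27) = -1/27)
P = -27/7939 (P = 1/(-294 - 1/27) = 1/(-7939/27) = -27/7939 ≈ -0.0034009)
(-21214 + P)/(-228927 + 371957) = (-21214 - 27/7939)/(-228927 + 371957) = -168417973/7939/143030 = -168417973/7939*1/143030 = -168417973/1135515170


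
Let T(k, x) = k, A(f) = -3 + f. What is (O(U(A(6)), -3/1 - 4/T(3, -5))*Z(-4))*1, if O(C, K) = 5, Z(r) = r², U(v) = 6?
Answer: 80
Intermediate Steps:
(O(U(A(6)), -3/1 - 4/T(3, -5))*Z(-4))*1 = (5*(-4)²)*1 = (5*16)*1 = 80*1 = 80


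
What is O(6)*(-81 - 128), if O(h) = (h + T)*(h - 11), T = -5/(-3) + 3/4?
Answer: 105545/12 ≈ 8795.4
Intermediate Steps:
T = 29/12 (T = -5*(-⅓) + 3*(¼) = 5/3 + ¾ = 29/12 ≈ 2.4167)
O(h) = (-11 + h)*(29/12 + h) (O(h) = (h + 29/12)*(h - 11) = (29/12 + h)*(-11 + h) = (-11 + h)*(29/12 + h))
O(6)*(-81 - 128) = (-319/12 + 6² - 103/12*6)*(-81 - 128) = (-319/12 + 36 - 103/2)*(-209) = -505/12*(-209) = 105545/12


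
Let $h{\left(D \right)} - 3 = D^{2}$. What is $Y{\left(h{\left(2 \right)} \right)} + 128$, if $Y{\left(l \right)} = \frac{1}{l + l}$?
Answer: $\frac{1793}{14} \approx 128.07$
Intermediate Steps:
$h{\left(D \right)} = 3 + D^{2}$
$Y{\left(l \right)} = \frac{1}{2 l}$
$Y{\left(h{\left(2 \right)} \right)} + 128 = \frac{1}{2 \left(3 + 2^{2}\right)} + 128 = \frac{1}{2 \left(3 + 4\right)} + 128 = \frac{1}{2 \cdot 7} + 128 = \frac{1}{2} \cdot \frac{1}{7} + 128 = \frac{1}{14} + 128 = \frac{1793}{14}$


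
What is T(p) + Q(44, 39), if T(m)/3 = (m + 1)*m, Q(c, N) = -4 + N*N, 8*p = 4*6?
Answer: 1553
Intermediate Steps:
p = 3 (p = (4*6)/8 = (⅛)*24 = 3)
Q(c, N) = -4 + N²
T(m) = 3*m*(1 + m) (T(m) = 3*((m + 1)*m) = 3*((1 + m)*m) = 3*(m*(1 + m)) = 3*m*(1 + m))
T(p) + Q(44, 39) = 3*3*(1 + 3) + (-4 + 39²) = 3*3*4 + (-4 + 1521) = 36 + 1517 = 1553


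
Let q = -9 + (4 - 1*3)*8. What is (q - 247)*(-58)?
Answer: 14384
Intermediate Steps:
q = -1 (q = -9 + (4 - 3)*8 = -9 + 1*8 = -9 + 8 = -1)
(q - 247)*(-58) = (-1 - 247)*(-58) = -248*(-58) = 14384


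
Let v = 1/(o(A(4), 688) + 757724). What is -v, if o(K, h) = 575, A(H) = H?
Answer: -1/758299 ≈ -1.3187e-6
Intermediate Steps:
v = 1/758299 (v = 1/(575 + 757724) = 1/758299 ≈ 1.3187e-6)
-v = -1*1/758299 = -1/758299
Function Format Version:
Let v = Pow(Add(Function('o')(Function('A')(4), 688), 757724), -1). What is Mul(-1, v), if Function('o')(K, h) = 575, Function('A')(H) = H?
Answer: Rational(-1, 758299) ≈ -1.3187e-6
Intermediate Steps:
v = Rational(1, 758299) (v = Pow(Add(575, 757724), -1) = Pow(758299, -1) = Rational(1, 758299) ≈ 1.3187e-6)
Mul(-1, v) = Mul(-1, Rational(1, 758299)) = Rational(-1, 758299)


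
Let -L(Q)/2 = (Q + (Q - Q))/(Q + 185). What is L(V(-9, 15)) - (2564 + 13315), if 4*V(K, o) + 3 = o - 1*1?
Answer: -11925151/751 ≈ -15879.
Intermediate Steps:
V(K, o) = -1 + o/4 (V(K, o) = -3/4 + (o - 1*1)/4 = -3/4 + (o - 1)/4 = -3/4 + (-1 + o)/4 = -3/4 + (-1/4 + o/4) = -1 + o/4)
L(Q) = -2*Q/(185 + Q) (L(Q) = -2*(Q + (Q - Q))/(Q + 185) = -2*(Q + 0)/(185 + Q) = -2*Q/(185 + Q))
L(V(-9, 15)) - (2564 + 13315) = -2*(-1 + (1/4)*15)/(185 + (-1 + (1/4)*15)) - (2564 + 13315) = -2*(-1 + 15/4)/(185 + (-1 + 15/4)) - 1*15879 = -2*11/4/(185 + 11/4) - 15879 = -2*11/4/751/4 - 15879 = -2*11/4*4/751 - 15879 = -22/751 - 15879 = -11925151/751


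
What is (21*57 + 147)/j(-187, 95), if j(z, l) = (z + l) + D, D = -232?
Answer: -112/27 ≈ -4.1481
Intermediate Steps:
j(z, l) = -232 + l + z (j(z, l) = (z + l) - 232 = (l + z) - 232 = -232 + l + z)
(21*57 + 147)/j(-187, 95) = (21*57 + 147)/(-232 + 95 - 187) = (1197 + 147)/(-324) = 1344*(-1/324) = -112/27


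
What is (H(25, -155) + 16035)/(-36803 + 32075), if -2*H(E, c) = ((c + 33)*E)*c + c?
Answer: 440525/9456 ≈ 46.587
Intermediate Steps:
H(E, c) = -c/2 - E*c*(33 + c)/2 (H(E, c) = -(((c + 33)*E)*c + c)/2 = -(((33 + c)*E)*c + c)/2 = -((E*(33 + c))*c + c)/2 = -(E*c*(33 + c) + c)/2 = -(c + E*c*(33 + c))/2 = -c/2 - E*c*(33 + c)/2)
(H(25, -155) + 16035)/(-36803 + 32075) = (-1/2*(-155)*(1 + 33*25 + 25*(-155)) + 16035)/(-36803 + 32075) = (-1/2*(-155)*(1 + 825 - 3875) + 16035)/(-4728) = (-1/2*(-155)*(-3049) + 16035)*(-1/4728) = (-472595/2 + 16035)*(-1/4728) = -440525/2*(-1/4728) = 440525/9456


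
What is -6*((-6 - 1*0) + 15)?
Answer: -54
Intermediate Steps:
-6*((-6 - 1*0) + 15) = -6*((-6 + 0) + 15) = -6*(-6 + 15) = -6*9 = -54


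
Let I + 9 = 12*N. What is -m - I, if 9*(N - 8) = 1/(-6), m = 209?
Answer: -2662/9 ≈ -295.78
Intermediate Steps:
N = 431/54 (N = 8 + (1/(-6))/9 = 8 + (1*(-⅙))/9 = 8 + (⅑)*(-⅙) = 8 - 1/54 = 431/54 ≈ 7.9815)
I = 781/9 (I = -9 + 12*(431/54) = -9 + 862/9 = 781/9 ≈ 86.778)
-m - I = -1*209 - 1*781/9 = -209 - 781/9 = -2662/9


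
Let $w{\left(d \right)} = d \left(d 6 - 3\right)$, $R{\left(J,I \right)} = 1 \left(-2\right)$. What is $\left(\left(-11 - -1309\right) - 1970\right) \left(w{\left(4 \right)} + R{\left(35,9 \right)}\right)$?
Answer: $-55104$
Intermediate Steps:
$R{\left(J,I \right)} = -2$
$w{\left(d \right)} = d \left(-3 + 6 d\right)$ ($w{\left(d \right)} = d \left(6 d - 3\right) = d \left(-3 + 6 d\right)$)
$\left(\left(-11 - -1309\right) - 1970\right) \left(w{\left(4 \right)} + R{\left(35,9 \right)}\right) = \left(\left(-11 - -1309\right) - 1970\right) \left(3 \cdot 4 \left(-1 + 2 \cdot 4\right) - 2\right) = \left(\left(-11 + 1309\right) - 1970\right) \left(3 \cdot 4 \left(-1 + 8\right) - 2\right) = \left(1298 - 1970\right) \left(3 \cdot 4 \cdot 7 - 2\right) = - 672 \left(84 - 2\right) = \left(-672\right) 82 = -55104$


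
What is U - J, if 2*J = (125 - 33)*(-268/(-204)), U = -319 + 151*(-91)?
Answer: -720142/51 ≈ -14120.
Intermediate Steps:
U = -14060 (U = -319 - 13741 = -14060)
J = 3082/51 (J = ((125 - 33)*(-268/(-204)))/2 = (92*(-268*(-1/204)))/2 = (92*(67/51))/2 = (½)*(6164/51) = 3082/51 ≈ 60.431)
U - J = -14060 - 1*3082/51 = -14060 - 3082/51 = -720142/51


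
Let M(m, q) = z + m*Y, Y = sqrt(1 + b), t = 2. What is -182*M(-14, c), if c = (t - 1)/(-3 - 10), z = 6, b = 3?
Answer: 4004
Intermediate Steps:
Y = 2 (Y = sqrt(1 + 3) = sqrt(4) = 2)
c = -1/13 (c = (2 - 1)/(-3 - 10) = 1/(-13) = 1*(-1/13) = -1/13 ≈ -0.076923)
M(m, q) = 6 + 2*m (M(m, q) = 6 + m*2 = 6 + 2*m)
-182*M(-14, c) = -182*(6 + 2*(-14)) = -182*(6 - 28) = -182*(-22) = 4004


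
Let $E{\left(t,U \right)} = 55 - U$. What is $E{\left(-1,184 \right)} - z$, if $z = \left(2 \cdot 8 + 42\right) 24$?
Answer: $-1521$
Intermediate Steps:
$z = 1392$ ($z = \left(16 + 42\right) 24 = 58 \cdot 24 = 1392$)
$E{\left(-1,184 \right)} - z = \left(55 - 184\right) - 1392 = -129 - 1392 = -1521$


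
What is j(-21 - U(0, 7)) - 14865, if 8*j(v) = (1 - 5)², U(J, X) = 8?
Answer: -14863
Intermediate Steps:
j(v) = 2 (j(v) = (1 - 5)²/8 = (⅛)*(-4)² = (⅛)*16 = 2)
j(-21 - U(0, 7)) - 14865 = 2 - 14865 = -14863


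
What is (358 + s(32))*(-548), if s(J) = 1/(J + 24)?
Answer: -2746713/14 ≈ -1.9619e+5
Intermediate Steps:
s(J) = 1/(24 + J)
(358 + s(32))*(-548) = (358 + 1/(24 + 32))*(-548) = (358 + 1/56)*(-548) = (20049/56)*(-548) = -2746713/14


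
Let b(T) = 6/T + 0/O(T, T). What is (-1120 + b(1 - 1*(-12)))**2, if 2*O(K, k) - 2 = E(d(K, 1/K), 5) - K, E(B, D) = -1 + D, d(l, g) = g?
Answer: 211818916/169 ≈ 1.2534e+6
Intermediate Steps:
O(K, k) = 3 - K/2 (O(K, k) = 1 + ((-1 + 5) - K)/2 = 1 + (4 - K)/2 = 1 + (2 - K/2) = 3 - K/2)
b(T) = 6/T (b(T) = 6/T + 0/(3 - T/2) = 6/T + 0 = 6/T)
(-1120 + b(1 - 1*(-12)))**2 = (-1120 + 6/(1 - 1*(-12)))**2 = (-1120 + 6/(1 + 12))**2 = (-1120 + 6/13)**2 = (-14554/13)**2 = 211818916/169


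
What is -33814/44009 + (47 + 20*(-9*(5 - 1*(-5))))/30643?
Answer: -1113310179/1348567787 ≈ -0.82555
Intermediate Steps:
-33814/44009 + (47 + 20*(-9*(5 - 1*(-5))))/30643 = -33814*1/44009 + (47 + 20*(-9*(5 + 5)))*(1/30643) = -33814/44009 + (47 + 20*(-9*10))*(1/30643) = -33814/44009 + (47 + 20*(-90))*(1/30643) = -33814/44009 + (47 - 1800)*(1/30643) = -33814/44009 - 1753*1/30643 = -33814/44009 - 1753/30643 = -1113310179/1348567787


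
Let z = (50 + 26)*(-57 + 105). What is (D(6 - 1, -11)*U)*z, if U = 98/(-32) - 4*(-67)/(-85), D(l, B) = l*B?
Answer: 21200124/17 ≈ 1.2471e+6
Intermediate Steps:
z = 3648 (z = 76*48 = 3648)
D(l, B) = B*l
U = -8453/1360 (U = 98*(-1/32) + 268*(-1/85) = -49/16 - 268/85 = -8453/1360 ≈ -6.2154)
(D(6 - 1, -11)*U)*z = (-11*(6 - 1)*(-8453/1360))*3648 = (-11*5*(-8453/1360))*3648 = -55*(-8453/1360)*3648 = (92983/272)*3648 = 21200124/17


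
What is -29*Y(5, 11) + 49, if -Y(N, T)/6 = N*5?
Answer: 4399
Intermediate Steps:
Y(N, T) = -30*N (Y(N, T) = -6*N*5 = -30*N)
-29*Y(5, 11) + 49 = -(-870)*5 + 49 = -29*(-150) + 49 = 4350 + 49 = 4399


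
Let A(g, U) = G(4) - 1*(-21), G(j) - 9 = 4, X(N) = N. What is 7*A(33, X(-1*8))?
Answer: 238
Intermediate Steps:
G(j) = 13 (G(j) = 9 + 4 = 13)
A(g, U) = 34 (A(g, U) = 13 - 1*(-21) = 13 + 21 = 34)
7*A(33, X(-1*8)) = 7*34 = 238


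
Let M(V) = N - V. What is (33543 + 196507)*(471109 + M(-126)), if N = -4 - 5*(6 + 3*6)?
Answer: 108379085550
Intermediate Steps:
N = -124 (N = -4 - 5*(6 + 18) = -4 - 5*24 = -4 - 120 = -124)
M(V) = -124 - V
(33543 + 196507)*(471109 + M(-126)) = (33543 + 196507)*(471109 + (-124 - 1*(-126))) = 230050*(471109 + (-124 + 126)) = 230050*(471109 + 2) = 230050*471111 = 108379085550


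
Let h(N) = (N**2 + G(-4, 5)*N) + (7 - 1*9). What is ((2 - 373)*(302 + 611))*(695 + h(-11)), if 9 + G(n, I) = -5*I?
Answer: -402402924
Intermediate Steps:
G(n, I) = -9 - 5*I
h(N) = -2 + N**2 - 34*N (h(N) = (N**2 + (-9 - 5*5)*N) + (7 - 1*9) = (N**2 + (-9 - 25)*N) + (7 - 9) = (N**2 - 34*N) - 2 = -2 + N**2 - 34*N)
((2 - 373)*(302 + 611))*(695 + h(-11)) = ((2 - 373)*(302 + 611))*(695 + (-2 + (-11)**2 - 34*(-11))) = (-371*913)*(695 + (-2 + 121 + 374)) = -338723*(695 + 493) = -338723*1188 = -402402924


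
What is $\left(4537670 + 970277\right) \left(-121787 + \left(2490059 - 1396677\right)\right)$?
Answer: $5351493765465$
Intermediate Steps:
$\left(4537670 + 970277\right) \left(-121787 + \left(2490059 - 1396677\right)\right) = 5507947 \left(-121787 + \left(2490059 - 1396677\right)\right) = 5507947 \left(-121787 + 1093382\right) = 5507947 \cdot 971595 = 5351493765465$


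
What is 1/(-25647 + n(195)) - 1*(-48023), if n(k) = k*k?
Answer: 594428695/12378 ≈ 48023.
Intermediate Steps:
n(k) = k²
1/(-25647 + n(195)) - 1*(-48023) = 1/(-25647 + 195²) - 1*(-48023) = 1/(-25647 + 38025) + 48023 = 1/12378 + 48023 = 594428695/12378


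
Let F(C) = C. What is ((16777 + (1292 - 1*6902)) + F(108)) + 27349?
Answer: 38624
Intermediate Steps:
((16777 + (1292 - 1*6902)) + F(108)) + 27349 = ((16777 + (1292 - 1*6902)) + 108) + 27349 = ((16777 + (1292 - 6902)) + 108) + 27349 = ((16777 - 5610) + 108) + 27349 = (11167 + 108) + 27349 = 11275 + 27349 = 38624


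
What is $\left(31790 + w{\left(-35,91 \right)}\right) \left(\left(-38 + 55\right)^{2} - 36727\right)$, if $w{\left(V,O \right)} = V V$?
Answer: $-1203000570$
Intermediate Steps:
$w{\left(V,O \right)} = V^{2}$
$\left(31790 + w{\left(-35,91 \right)}\right) \left(\left(-38 + 55\right)^{2} - 36727\right) = \left(31790 + \left(-35\right)^{2}\right) \left(\left(-38 + 55\right)^{2} - 36727\right) = \left(31790 + 1225\right) \left(17^{2} - 36727\right) = 33015 \left(289 - 36727\right) = 33015 \left(-36438\right) = -1203000570$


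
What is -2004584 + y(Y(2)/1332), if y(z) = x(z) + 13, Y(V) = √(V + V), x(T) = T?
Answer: -1335044285/666 ≈ -2.0046e+6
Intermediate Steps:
Y(V) = √2*√V (Y(V) = √(2*V) = √2*√V)
y(z) = 13 + z (y(z) = z + 13 = 13 + z)
-2004584 + y(Y(2)/1332) = -2004584 + (13 + (√2*√2)/1332) = -2004584 + (13 + 2*(1/1332)) = -2004584 + (13 + 1/666) = -2004584 + 8659/666 = -1335044285/666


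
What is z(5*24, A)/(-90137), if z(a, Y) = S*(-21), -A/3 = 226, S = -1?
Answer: -21/90137 ≈ -0.00023298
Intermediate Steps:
A = -678 (A = -3*226 = -678)
z(a, Y) = 21 (z(a, Y) = -1*(-21) = 21)
z(5*24, A)/(-90137) = 21/(-90137) = 21*(-1/90137) = -21/90137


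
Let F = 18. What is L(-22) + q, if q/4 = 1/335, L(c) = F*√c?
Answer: 4/335 + 18*I*√22 ≈ 0.01194 + 84.427*I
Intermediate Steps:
L(c) = 18*√c
q = 4/335 ≈ 0.011940
L(-22) + q = 18*√(-22) + 4/335 = 18*(I*√22) + 4/335 = 18*I*√22 + 4/335 = 4/335 + 18*I*√22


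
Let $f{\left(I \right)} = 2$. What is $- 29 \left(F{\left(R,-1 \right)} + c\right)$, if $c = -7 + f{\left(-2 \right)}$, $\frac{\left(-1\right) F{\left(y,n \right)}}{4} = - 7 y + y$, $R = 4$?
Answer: $-2639$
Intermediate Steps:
$F{\left(y,n \right)} = 24 y$ ($F{\left(y,n \right)} = - 4 \left(- 7 y + y\right) = - 4 \left(- 6 y\right) = 24 y$)
$c = -5$ ($c = -7 + 2 = -5$)
$- 29 \left(F{\left(R,-1 \right)} + c\right) = - 29 \left(24 \cdot 4 - 5\right) = - 29 \left(96 - 5\right) = \left(-29\right) 91 = -2639$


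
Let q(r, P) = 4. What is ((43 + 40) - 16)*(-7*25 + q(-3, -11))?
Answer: -11457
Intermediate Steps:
((43 + 40) - 16)*(-7*25 + q(-3, -11)) = ((43 + 40) - 16)*(-7*25 + 4) = (83 - 16)*(-175 + 4) = 67*(-171) = -11457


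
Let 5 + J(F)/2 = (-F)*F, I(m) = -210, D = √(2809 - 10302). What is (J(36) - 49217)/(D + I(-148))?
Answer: 10881990/51593 + 51819*I*√7493/51593 ≈ 210.92 + 86.941*I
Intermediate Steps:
D = I*√7493 (D = √(-7493) = I*√7493 ≈ 86.562*I)
J(F) = -10 - 2*F² (J(F) = -10 + 2*((-F)*F) = -10 + 2*(-F²) = -10 - 2*F²)
(J(36) - 49217)/(D + I(-148)) = ((-10 - 2*36²) - 49217)/(I*√7493 - 210) = ((-10 - 2*1296) - 49217)/(-210 + I*√7493) = ((-10 - 2592) - 49217)/(-210 + I*√7493) = (-2602 - 49217)/(-210 + I*√7493) = -51819/(-210 + I*√7493)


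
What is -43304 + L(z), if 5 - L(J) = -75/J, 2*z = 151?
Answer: -6537999/151 ≈ -43298.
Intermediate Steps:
z = 151/2 (z = (½)*151 = 151/2 ≈ 75.500)
L(J) = 5 + 75/J (L(J) = 5 - (-75)/J = 5 + 75/J)
-43304 + L(z) = -43304 + (5 + 75/(151/2)) = -43304 + (5 + 75*(2/151)) = -43304 + (5 + 150/151) = -43304 + 905/151 = -6537999/151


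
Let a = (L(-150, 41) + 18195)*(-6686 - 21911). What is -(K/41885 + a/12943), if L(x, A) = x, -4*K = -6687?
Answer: 86456059652259/2168470220 ≈ 39870.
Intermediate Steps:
K = 6687/4 (K = -¼*(-6687) = 6687/4 ≈ 1671.8)
a = -516032865 (a = (-150 + 18195)*(-6686 - 21911) = 18045*(-28597) = -516032865)
-(K/41885 + a/12943) = -((6687/4)/41885 - 516032865/12943) = -((6687/4)*(1/41885) - 516032865*1/12943) = -(6687/167540 - 516032865/12943) = -1*(-86456059652259/2168470220) = 86456059652259/2168470220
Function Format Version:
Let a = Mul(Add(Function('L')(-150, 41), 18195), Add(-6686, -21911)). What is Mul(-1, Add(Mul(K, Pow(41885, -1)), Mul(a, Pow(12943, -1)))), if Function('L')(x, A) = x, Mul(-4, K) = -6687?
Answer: Rational(86456059652259, 2168470220) ≈ 39870.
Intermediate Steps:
K = Rational(6687, 4) (K = Mul(Rational(-1, 4), -6687) = Rational(6687, 4) ≈ 1671.8)
a = -516032865 (a = Mul(Add(-150, 18195), Add(-6686, -21911)) = Mul(18045, -28597) = -516032865)
Mul(-1, Add(Mul(K, Pow(41885, -1)), Mul(a, Pow(12943, -1)))) = Mul(-1, Add(Mul(Rational(6687, 4), Pow(41885, -1)), Mul(-516032865, Pow(12943, -1)))) = Mul(-1, Add(Mul(Rational(6687, 4), Rational(1, 41885)), Mul(-516032865, Rational(1, 12943)))) = Mul(-1, Add(Rational(6687, 167540), Rational(-516032865, 12943))) = Mul(-1, Rational(-86456059652259, 2168470220)) = Rational(86456059652259, 2168470220)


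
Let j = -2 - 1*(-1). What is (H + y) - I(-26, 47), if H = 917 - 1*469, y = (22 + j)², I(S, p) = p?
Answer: 842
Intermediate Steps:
j = -1 (j = -2 + 1 = -1)
y = 441 (y = (22 - 1)² = 21² = 441)
H = 448 (H = 917 - 469 = 448)
(H + y) - I(-26, 47) = (448 + 441) - 1*47 = 889 - 47 = 842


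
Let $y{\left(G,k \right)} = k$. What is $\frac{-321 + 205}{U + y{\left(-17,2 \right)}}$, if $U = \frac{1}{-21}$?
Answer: $- \frac{2436}{41} \approx -59.415$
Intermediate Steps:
$U = - \frac{1}{21} \approx -0.047619$
$\frac{-321 + 205}{U + y{\left(-17,2 \right)}} = \frac{-321 + 205}{- \frac{1}{21} + 2} = - \frac{116}{\frac{41}{21}} = \left(-116\right) \frac{21}{41} = - \frac{2436}{41}$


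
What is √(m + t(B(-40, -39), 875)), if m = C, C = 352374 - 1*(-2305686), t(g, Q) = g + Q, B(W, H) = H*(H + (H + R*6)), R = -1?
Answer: √2662211 ≈ 1631.6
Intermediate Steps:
B(W, H) = H*(-6 + 2*H) (B(W, H) = H*(H + (H - 1*6)) = H*(H + (H - 6)) = H*(H + (-6 + H)) = H*(-6 + 2*H))
t(g, Q) = Q + g
C = 2658060 (C = 352374 + 2305686 = 2658060)
m = 2658060
√(m + t(B(-40, -39), 875)) = √(2658060 + (875 + 2*(-39)*(-3 - 39))) = √(2658060 + (875 + 2*(-39)*(-42))) = √(2658060 + (875 + 3276)) = √(2658060 + 4151) = √2662211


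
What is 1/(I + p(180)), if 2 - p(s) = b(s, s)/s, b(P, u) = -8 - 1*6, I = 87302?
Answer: 90/7857367 ≈ 1.1454e-5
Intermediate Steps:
b(P, u) = -14 (b(P, u) = -8 - 6 = -14)
p(s) = 2 + 14/s (p(s) = 2 - (-14)/s = 2 + 14/s)
1/(I + p(180)) = 1/(87302 + (2 + 14/180)) = 1/(87302 + (2 + 14*(1/180))) = 1/(87302 + (2 + 7/90)) = 1/(87302 + 187/90) = 1/(7857367/90) = 90/7857367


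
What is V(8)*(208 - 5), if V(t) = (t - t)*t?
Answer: 0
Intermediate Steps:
V(t) = 0 (V(t) = 0*t = 0)
V(8)*(208 - 5) = 0*(208 - 5) = 0*203 = 0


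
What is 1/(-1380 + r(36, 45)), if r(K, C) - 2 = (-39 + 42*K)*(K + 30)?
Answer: 1/95840 ≈ 1.0434e-5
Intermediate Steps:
r(K, C) = 2 + (-39 + 42*K)*(30 + K) (r(K, C) = 2 + (-39 + 42*K)*(K + 30) = 2 + (-39 + 42*K)*(30 + K))
1/(-1380 + r(36, 45)) = 1/(-1380 + (-1168 + 42*36**2 + 1221*36)) = 1/(-1380 + (-1168 + 42*1296 + 43956)) = 1/(-1380 + (-1168 + 54432 + 43956)) = 1/(-1380 + 97220) = 1/95840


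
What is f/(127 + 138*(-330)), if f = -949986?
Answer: 949986/45413 ≈ 20.919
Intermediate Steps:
f/(127 + 138*(-330)) = -949986/(127 + 138*(-330)) = -949986/(127 - 45540) = -949986/(-45413) = -949986*(-1/45413) = 949986/45413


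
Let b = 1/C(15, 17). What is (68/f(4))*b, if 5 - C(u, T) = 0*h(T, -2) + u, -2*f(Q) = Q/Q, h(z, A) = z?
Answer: 68/5 ≈ 13.600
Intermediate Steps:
f(Q) = -1/2 (f(Q) = -Q/(2*Q) = -1/2*1 = -1/2)
C(u, T) = 5 - u (C(u, T) = 5 - (0*T + u) = 5 - (0 + u) = 5 - u)
b = -1/10 (b = 1/(5 - 1*15) = 1/(5 - 15) = 1/(-10) = -1/10 ≈ -0.10000)
(68/f(4))*b = (68/(-1/2))*(-1/10) = (68*(-2))*(-1/10) = -136*(-1/10) = 68/5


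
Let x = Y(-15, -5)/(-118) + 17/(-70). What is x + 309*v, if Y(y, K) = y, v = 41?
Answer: 26161246/2065 ≈ 12669.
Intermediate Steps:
x = -239/2065 (x = -15/(-118) + 17/(-70) = -15*(-1/118) + 17*(-1/70) = 15/118 - 17/70 = -239/2065 ≈ -0.11574)
x + 309*v = -239/2065 + 309*41 = -239/2065 + 12669 = 26161246/2065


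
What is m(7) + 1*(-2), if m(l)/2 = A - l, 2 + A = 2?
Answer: -16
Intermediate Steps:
A = 0 (A = -2 + 2 = 0)
m(l) = -2*l (m(l) = 2*(0 - l) = 2*(-l) = -2*l)
m(7) + 1*(-2) = -2*7 + 1*(-2) = -14 - 2 = -16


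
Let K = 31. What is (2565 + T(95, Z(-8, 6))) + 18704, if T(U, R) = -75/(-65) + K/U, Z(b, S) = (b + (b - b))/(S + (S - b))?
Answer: 26269043/1235 ≈ 21270.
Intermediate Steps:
Z(b, S) = b/(-b + 2*S) (Z(b, S) = (b + 0)/(-b + 2*S) = b/(-b + 2*S))
T(U, R) = 15/13 + 31/U (T(U, R) = -75/(-65) + 31/U = -75*(-1/65) + 31/U = 15/13 + 31/U)
(2565 + T(95, Z(-8, 6))) + 18704 = (2565 + (15/13 + 31/95)) + 18704 = (2565 + 1828/1235) + 18704 = 3169603/1235 + 18704 = 26269043/1235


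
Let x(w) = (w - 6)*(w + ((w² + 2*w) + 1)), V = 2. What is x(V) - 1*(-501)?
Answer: 457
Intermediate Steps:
x(w) = (-6 + w)*(1 + w² + 3*w) (x(w) = (-6 + w)*(w + (1 + w² + 2*w)) = (-6 + w)*(1 + w² + 3*w))
x(V) - 1*(-501) = (-6 + 2³ - 17*2 - 3*2²) - 1*(-501) = (-6 + 8 - 34 - 3*4) + 501 = (-6 + 8 - 34 - 12) + 501 = -44 + 501 = 457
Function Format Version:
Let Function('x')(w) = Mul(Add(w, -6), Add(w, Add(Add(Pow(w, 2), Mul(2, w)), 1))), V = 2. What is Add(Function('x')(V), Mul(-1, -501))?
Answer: 457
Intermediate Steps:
Function('x')(w) = Mul(Add(-6, w), Add(1, Pow(w, 2), Mul(3, w))) (Function('x')(w) = Mul(Add(-6, w), Add(w, Add(1, Pow(w, 2), Mul(2, w)))) = Mul(Add(-6, w), Add(1, Pow(w, 2), Mul(3, w))))
Add(Function('x')(V), Mul(-1, -501)) = Add(Add(-6, Pow(2, 3), Mul(-17, 2), Mul(-3, Pow(2, 2))), Mul(-1, -501)) = Add(Add(-6, 8, -34, Mul(-3, 4)), 501) = Add(Add(-6, 8, -34, -12), 501) = Add(-44, 501) = 457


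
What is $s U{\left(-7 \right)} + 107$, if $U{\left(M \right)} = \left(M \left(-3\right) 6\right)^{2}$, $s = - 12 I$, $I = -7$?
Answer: $1333691$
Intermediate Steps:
$s = 84$ ($s = \left(-12\right) \left(-7\right) = 84$)
$U{\left(M \right)} = 324 M^{2}$ ($U{\left(M \right)} = \left(- 3 M 6\right)^{2} = \left(- 18 M\right)^{2} = 324 M^{2}$)
$s U{\left(-7 \right)} + 107 = 84 \cdot 324 \left(-7\right)^{2} + 107 = 84 \cdot 324 \cdot 49 + 107 = 84 \cdot 15876 + 107 = 1333584 + 107 = 1333691$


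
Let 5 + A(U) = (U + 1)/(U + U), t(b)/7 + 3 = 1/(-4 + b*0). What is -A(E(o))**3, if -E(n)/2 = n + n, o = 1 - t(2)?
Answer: 78402752/857375 ≈ 91.445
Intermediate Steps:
t(b) = -91/4 (t(b) = -21 + 7/(-4 + b*0) = -21 + 7/(-4 + 0) = -21 + 7/(-4) = -21 + 7*(-1/4) = -21 - 7/4 = -91/4)
o = 95/4 (o = 1 - 1*(-91/4) = 1 + 91/4 = 95/4 ≈ 23.750)
E(n) = -4*n (E(n) = -2*(n + n) = -4*n)
A(U) = -5 + (1 + U)/(2*U) (A(U) = -5 + (U + 1)/(U + U) = -5 + (1 + U)/((2*U)) = -5 + (1 + U)*(1/(2*U)) = -5 + (1 + U)/(2*U))
-A(E(o))**3 = -((1 - (-36)*95/4)/(2*((-4*95/4))))**3 = -((1/2)*(1 - 9*(-95))/(-95))**3 = -((1/2)*(-1/95)*(1 + 855))**3 = -((1/2)*(-1/95)*856)**3 = -(-428/95)**3 = -1*(-78402752/857375) = 78402752/857375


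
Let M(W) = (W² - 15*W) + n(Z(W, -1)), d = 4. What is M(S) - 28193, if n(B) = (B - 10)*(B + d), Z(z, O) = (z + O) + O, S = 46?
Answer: -25135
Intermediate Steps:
Z(z, O) = z + 2*O (Z(z, O) = (O + z) + O = z + 2*O)
n(B) = (-10 + B)*(4 + B) (n(B) = (B - 10)*(B + 4) = (-10 + B)*(4 + B))
M(W) = -28 + W² + (-2 + W)² - 21*W (M(W) = (W² - 15*W) + (-40 + (W + 2*(-1))² - 6*(W + 2*(-1))) = (W² - 15*W) + (-40 + (W - 2)² - 6*(W - 2)) = (W² - 15*W) + (-40 + (-2 + W)² - 6*(-2 + W)) = (W² - 15*W) + (-40 + (-2 + W)² + (12 - 6*W)) = (W² - 15*W) + (-28 + (-2 + W)² - 6*W) = -28 + W² + (-2 + W)² - 21*W)
M(S) - 28193 = (-24 - 25*46 + 2*46²) - 28193 = (-24 - 1150 + 2*2116) - 28193 = (-24 - 1150 + 4232) - 28193 = 3058 - 28193 = -25135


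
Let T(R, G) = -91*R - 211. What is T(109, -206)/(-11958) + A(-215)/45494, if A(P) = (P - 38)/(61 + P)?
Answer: 140265959/165570468 ≈ 0.84717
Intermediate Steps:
T(R, G) = -211 - 91*R
A(P) = (-38 + P)/(61 + P)
T(109, -206)/(-11958) + A(-215)/45494 = (-211 - 91*109)/(-11958) + ((-38 - 215)/(61 - 215))/45494 = (-211 - 9919)*(-1/11958) + (-253/(-154))*(1/45494) = -10130*(-1/11958) - 1/154*(-253)*(1/45494) = 5065/5979 + (23/14)*(1/45494) = 5065/5979 + 1/27692 = 140265959/165570468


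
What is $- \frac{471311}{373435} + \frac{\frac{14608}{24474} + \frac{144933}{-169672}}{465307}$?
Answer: $- \frac{455336527719146997283}{360777749138361179880} \approx -1.2621$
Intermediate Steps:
$- \frac{471311}{373435} + \frac{\frac{14608}{24474} + \frac{144933}{-169672}}{465307} = \left(-471311\right) \frac{1}{373435} + \left(14608 \cdot \frac{1}{24474} + 144933 \left(- \frac{1}{169672}\right)\right) \frac{1}{465307} = - \frac{471311}{373435} + \left(\frac{7304}{12237} - \frac{144933}{169672}\right) \frac{1}{465307} = - \frac{471311}{373435} - \frac{534260833}{966105879573048} = - \frac{455336527719146997283}{360777749138361179880}$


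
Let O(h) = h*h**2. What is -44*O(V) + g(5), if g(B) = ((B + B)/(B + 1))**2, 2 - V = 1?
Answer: -371/9 ≈ -41.222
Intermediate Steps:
V = 1 (V = 2 - 1*1 = 2 - 1 = 1)
g(B) = 4*B**2/(1 + B)**2 (g(B) = ((2*B)/(1 + B))**2 = (2*B/(1 + B))**2 = 4*B**2/(1 + B)**2)
O(h) = h**3
-44*O(V) + g(5) = -44*1**3 + 4*5**2/(1 + 5)**2 = -44*1 + 4*25/6**2 = -44 + 4*25*(1/36) = -44 + 25/9 = -371/9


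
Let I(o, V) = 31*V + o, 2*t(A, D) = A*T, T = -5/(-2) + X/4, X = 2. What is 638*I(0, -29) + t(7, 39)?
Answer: -1147103/2 ≈ -5.7355e+5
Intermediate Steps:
T = 3 (T = -5/(-2) + 2/4 = -5*(-1/2) + 2*(1/4) = 5/2 + 1/2 = 3)
t(A, D) = 3*A/2 (t(A, D) = (A*3)/2 = (3*A)/2 = 3*A/2)
I(o, V) = o + 31*V
638*I(0, -29) + t(7, 39) = 638*(0 + 31*(-29)) + (3/2)*7 = 638*(0 - 899) + 21/2 = 638*(-899) + 21/2 = -573562 + 21/2 = -1147103/2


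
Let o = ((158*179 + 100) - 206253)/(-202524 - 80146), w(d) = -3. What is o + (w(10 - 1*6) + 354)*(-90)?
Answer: -8929367429/282670 ≈ -31589.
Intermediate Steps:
o = 177871/282670 (o = ((28282 + 100) - 206253)/(-282670) = (28382 - 206253)*(-1/282670) = -177871*(-1/282670) = 177871/282670 ≈ 0.62925)
o + (w(10 - 1*6) + 354)*(-90) = 177871/282670 + (-3 + 354)*(-90) = 177871/282670 + 351*(-90) = 177871/282670 - 31590 = -8929367429/282670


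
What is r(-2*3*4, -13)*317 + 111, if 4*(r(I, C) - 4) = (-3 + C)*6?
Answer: -6229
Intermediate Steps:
r(I, C) = -½ + 3*C/2 (r(I, C) = 4 + ((-3 + C)*6)/4 = 4 + (-18 + 6*C)/4 = 4 + (-9/2 + 3*C/2) = -½ + 3*C/2)
r(-2*3*4, -13)*317 + 111 = (-½ + (3/2)*(-13))*317 + 111 = (-½ - 39/2)*317 + 111 = -20*317 + 111 = -6340 + 111 = -6229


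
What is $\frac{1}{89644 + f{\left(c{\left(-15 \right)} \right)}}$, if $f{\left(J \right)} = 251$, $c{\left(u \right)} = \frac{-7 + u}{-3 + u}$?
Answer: $\frac{1}{89895} \approx 1.1124 \cdot 10^{-5}$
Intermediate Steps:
$c{\left(u \right)} = \frac{-7 + u}{-3 + u}$
$\frac{1}{89644 + f{\left(c{\left(-15 \right)} \right)}} = \frac{1}{89644 + 251} = \frac{1}{89895}$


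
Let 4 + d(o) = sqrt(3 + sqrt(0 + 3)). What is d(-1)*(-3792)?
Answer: 15168 - 3792*sqrt(3 + sqrt(3)) ≈ 6919.2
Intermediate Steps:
d(o) = -4 + sqrt(3 + sqrt(3)) (d(o) = -4 + sqrt(3 + sqrt(0 + 3)) = -4 + sqrt(3 + sqrt(3)))
d(-1)*(-3792) = (-4 + sqrt(3 + sqrt(3)))*(-3792) = 15168 - 3792*sqrt(3 + sqrt(3))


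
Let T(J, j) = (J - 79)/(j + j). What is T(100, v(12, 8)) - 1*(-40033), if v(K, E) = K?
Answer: 320271/8 ≈ 40034.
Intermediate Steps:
T(J, j) = (-79 + J)/(2*j) (T(J, j) = (-79 + J)/((2*j)) = (-79 + J)*(1/(2*j)) = (-79 + J)/(2*j))
T(100, v(12, 8)) - 1*(-40033) = (½)*(-79 + 100)/12 - 1*(-40033) = (½)*(1/12)*21 + 40033 = 7/8 + 40033 = 320271/8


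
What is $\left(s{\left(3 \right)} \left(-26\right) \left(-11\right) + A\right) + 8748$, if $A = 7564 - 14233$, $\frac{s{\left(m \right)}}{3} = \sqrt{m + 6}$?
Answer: $4653$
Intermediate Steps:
$s{\left(m \right)} = 3 \sqrt{6 + m}$ ($s{\left(m \right)} = 3 \sqrt{m + 6} = 3 \sqrt{6 + m}$)
$A = -6669$
$\left(s{\left(3 \right)} \left(-26\right) \left(-11\right) + A\right) + 8748 = \left(3 \sqrt{6 + 3} \left(-26\right) \left(-11\right) - 6669\right) + 8748 = \left(3 \sqrt{9} \left(-26\right) \left(-11\right) - 6669\right) + 8748 = \left(3 \cdot 3 \left(-26\right) \left(-11\right) - 6669\right) + 8748 = \left(9 \left(-26\right) \left(-11\right) - 6669\right) + 8748 = \left(\left(-234\right) \left(-11\right) - 6669\right) + 8748 = \left(2574 - 6669\right) + 8748 = -4095 + 8748 = 4653$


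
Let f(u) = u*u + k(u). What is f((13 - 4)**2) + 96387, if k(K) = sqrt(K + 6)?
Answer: 102948 + sqrt(87) ≈ 1.0296e+5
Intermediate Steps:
k(K) = sqrt(6 + K)
f(u) = u**2 + sqrt(6 + u) (f(u) = u*u + sqrt(6 + u) = u**2 + sqrt(6 + u))
f((13 - 4)**2) + 96387 = (((13 - 4)**2)**2 + sqrt(6 + (13 - 4)**2)) + 96387 = ((9**2)**2 + sqrt(6 + 9**2)) + 96387 = (81**2 + sqrt(6 + 81)) + 96387 = (6561 + sqrt(87)) + 96387 = 102948 + sqrt(87)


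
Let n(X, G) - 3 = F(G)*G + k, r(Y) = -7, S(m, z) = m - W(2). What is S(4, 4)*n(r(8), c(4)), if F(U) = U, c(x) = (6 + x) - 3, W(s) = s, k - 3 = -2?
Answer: 106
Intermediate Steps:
k = 1 (k = 3 - 2 = 1)
S(m, z) = -2 + m (S(m, z) = m - 1*2 = m - 2 = -2 + m)
c(x) = 3 + x
n(X, G) = 4 + G² (n(X, G) = 3 + (G*G + 1) = 3 + (G² + 1) = 3 + (1 + G²) = 4 + G²)
S(4, 4)*n(r(8), c(4)) = (-2 + 4)*(4 + (3 + 4)²) = 2*(4 + 7²) = 2*(4 + 49) = 2*53 = 106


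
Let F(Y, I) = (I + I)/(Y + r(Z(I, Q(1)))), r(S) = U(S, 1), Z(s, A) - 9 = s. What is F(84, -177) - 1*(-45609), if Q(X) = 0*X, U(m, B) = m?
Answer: 638585/14 ≈ 45613.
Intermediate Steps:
Q(X) = 0
Z(s, A) = 9 + s
r(S) = S
F(Y, I) = 2*I/(9 + I + Y) (F(Y, I) = (I + I)/(Y + (9 + I)) = (2*I)/(9 + I + Y) = 2*I/(9 + I + Y))
F(84, -177) - 1*(-45609) = 2*(-177)/(9 - 177 + 84) - 1*(-45609) = 2*(-177)/(-84) + 45609 = 2*(-177)*(-1/84) + 45609 = 59/14 + 45609 = 638585/14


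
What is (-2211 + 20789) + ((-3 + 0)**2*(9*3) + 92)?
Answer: 18913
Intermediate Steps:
(-2211 + 20789) + ((-3 + 0)**2*(9*3) + 92) = 18578 + ((-3)**2*27 + 92) = 18578 + (9*27 + 92) = 18578 + (243 + 92) = 18578 + 335 = 18913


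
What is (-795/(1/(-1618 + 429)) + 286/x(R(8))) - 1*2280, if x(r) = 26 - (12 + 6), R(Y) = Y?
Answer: 3772043/4 ≈ 9.4301e+5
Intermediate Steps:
x(r) = 8 (x(r) = 26 - 1*18 = 26 - 18 = 8)
(-795/(1/(-1618 + 429)) + 286/x(R(8))) - 1*2280 = (-795/(1/(-1618 + 429)) + 286/8) - 1*2280 = (-795/(1/(-1189)) + 286*(1/8)) - 2280 = (-795/(-1/1189) + 143/4) - 2280 = (-795*(-1189) + 143/4) - 2280 = (945255 + 143/4) - 2280 = 3781163/4 - 2280 = 3772043/4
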